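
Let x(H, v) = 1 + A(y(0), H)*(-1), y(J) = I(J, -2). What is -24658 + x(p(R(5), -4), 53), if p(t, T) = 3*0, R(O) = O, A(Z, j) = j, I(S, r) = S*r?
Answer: -24657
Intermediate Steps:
y(J) = -2*J (y(J) = J*(-2) = -2*J)
p(t, T) = 0
x(H, v) = 1 - H (x(H, v) = 1 + H*(-1) = 1 - H)
-24658 + x(p(R(5), -4), 53) = -24658 + (1 - 1*0) = -24658 + (1 + 0) = -24658 + 1 = -24657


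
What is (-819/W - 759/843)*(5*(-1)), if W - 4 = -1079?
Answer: 41836/60415 ≈ 0.69248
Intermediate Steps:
W = -1075 (W = 4 - 1079 = -1075)
(-819/W - 759/843)*(5*(-1)) = (-819/(-1075) - 759/843)*(5*(-1)) = (-819*(-1/1075) - 759*1/843)*(-5) = (819/1075 - 253/281)*(-5) = -41836/302075*(-5) = 41836/60415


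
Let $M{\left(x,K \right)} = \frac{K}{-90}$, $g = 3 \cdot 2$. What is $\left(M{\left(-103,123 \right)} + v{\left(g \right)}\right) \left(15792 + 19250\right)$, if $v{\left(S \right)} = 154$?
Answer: $\frac{80228659}{15} \approx 5.3486 \cdot 10^{6}$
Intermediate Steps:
$g = 6$
$M{\left(x,K \right)} = - \frac{K}{90}$ ($M{\left(x,K \right)} = K \left(- \frac{1}{90}\right) = - \frac{K}{90}$)
$\left(M{\left(-103,123 \right)} + v{\left(g \right)}\right) \left(15792 + 19250\right) = \left(\left(- \frac{1}{90}\right) 123 + 154\right) \left(15792 + 19250\right) = \left(- \frac{41}{30} + 154\right) 35042 = \frac{4579}{30} \cdot 35042 = \frac{80228659}{15}$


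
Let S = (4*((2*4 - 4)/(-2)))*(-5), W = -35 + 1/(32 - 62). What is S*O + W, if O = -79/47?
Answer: -144197/1410 ≈ -102.27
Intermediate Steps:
W = -1051/30 (W = -35 + 1/(-30) = -35 - 1/30 = -1051/30 ≈ -35.033)
S = 40 (S = (4*((8 - 4)*(-½)))*(-5) = (4*(4*(-½)))*(-5) = (4*(-2))*(-5) = -8*(-5) = 40)
O = -79/47 (O = -79*1/47 = -79/47 ≈ -1.6809)
S*O + W = 40*(-79/47) - 1051/30 = -3160/47 - 1051/30 = -144197/1410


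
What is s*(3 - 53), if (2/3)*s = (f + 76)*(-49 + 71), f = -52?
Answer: -39600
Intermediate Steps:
s = 792 (s = 3*((-52 + 76)*(-49 + 71))/2 = 3*(24*22)/2 = (3/2)*528 = 792)
s*(3 - 53) = 792*(3 - 53) = 792*(-50) = -39600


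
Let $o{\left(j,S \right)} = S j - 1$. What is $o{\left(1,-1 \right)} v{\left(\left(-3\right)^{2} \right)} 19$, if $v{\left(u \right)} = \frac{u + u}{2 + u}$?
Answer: $- \frac{684}{11} \approx -62.182$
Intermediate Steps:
$o{\left(j,S \right)} = -1 + S j$
$v{\left(u \right)} = \frac{2 u}{2 + u}$
$o{\left(1,-1 \right)} v{\left(\left(-3\right)^{2} \right)} 19 = \left(-1 - 1\right) \frac{2 \left(-3\right)^{2}}{2 + \left(-3\right)^{2}} \cdot 19 = \left(-1 - 1\right) 2 \cdot 9 \frac{1}{2 + 9} \cdot 19 = - 2 \cdot 2 \cdot 9 \cdot \frac{1}{11} \cdot 19 = \left(-2\right) \frac{18}{11} \cdot 19 = \left(- \frac{36}{11}\right) 19 = - \frac{684}{11}$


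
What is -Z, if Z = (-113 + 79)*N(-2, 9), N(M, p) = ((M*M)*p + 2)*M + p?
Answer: -2278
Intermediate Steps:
N(M, p) = p + M*(2 + p*M²) (N(M, p) = (M²*p + 2)*M + p = (p*M² + 2)*M + p = (2 + p*M²)*M + p = M*(2 + p*M²) + p = p + M*(2 + p*M²))
Z = 2278 (Z = (-113 + 79)*(9 + 2*(-2) + 9*(-2)³) = -34*(9 - 4 + 9*(-8)) = -34*(9 - 4 - 72) = -34*(-67) = 2278)
-Z = -1*2278 = -2278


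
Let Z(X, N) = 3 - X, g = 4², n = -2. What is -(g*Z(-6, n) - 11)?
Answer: -133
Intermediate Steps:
g = 16
-(g*Z(-6, n) - 11) = -(16*(3 - 1*(-6)) - 11) = -(16*(3 + 6) - 11) = -(16*9 - 11) = -(144 - 11) = -1*133 = -133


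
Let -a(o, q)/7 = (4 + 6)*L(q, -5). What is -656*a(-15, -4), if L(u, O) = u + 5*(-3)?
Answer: -872480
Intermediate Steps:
L(u, O) = -15 + u (L(u, O) = u - 15 = -15 + u)
a(o, q) = 1050 - 70*q (a(o, q) = -7*(4 + 6)*(-15 + q) = -70*(-15 + q) = -7*(-150 + 10*q) = 1050 - 70*q)
-656*a(-15, -4) = -656*(1050 - 70*(-4)) = -656*(1050 + 280) = -656*1330 = -872480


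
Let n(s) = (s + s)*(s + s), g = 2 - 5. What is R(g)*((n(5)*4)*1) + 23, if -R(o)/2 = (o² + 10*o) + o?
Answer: 19223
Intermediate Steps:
g = -3
n(s) = 4*s² (n(s) = (2*s)*(2*s) = 4*s²)
R(o) = -22*o - 2*o² (R(o) = -2*((o² + 10*o) + o) = -2*(o² + 11*o) = -22*o - 2*o²)
R(g)*((n(5)*4)*1) + 23 = (-2*(-3)*(11 - 3))*(((4*5²)*4)*1) + 23 = (-2*(-3)*8)*(((4*25)*4)*1) + 23 = 48*((100*4)*1) + 23 = 48*(400*1) + 23 = 48*400 + 23 = 19200 + 23 = 19223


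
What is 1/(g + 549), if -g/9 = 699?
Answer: -1/5742 ≈ -0.00017416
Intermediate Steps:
g = -6291 (g = -9*699 = -6291)
1/(g + 549) = 1/(-6291 + 549) = 1/(-5742) = -1/5742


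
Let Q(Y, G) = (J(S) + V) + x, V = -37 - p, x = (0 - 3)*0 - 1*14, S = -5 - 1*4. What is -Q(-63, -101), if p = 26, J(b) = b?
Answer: 86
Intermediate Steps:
S = -9 (S = -5 - 4 = -9)
x = -14 (x = -3*0 - 14 = 0 - 14 = -14)
V = -63 (V = -37 - 1*26 = -37 - 26 = -63)
Q(Y, G) = -86 (Q(Y, G) = (-9 - 63) - 14 = -72 - 14 = -86)
-Q(-63, -101) = -1*(-86) = 86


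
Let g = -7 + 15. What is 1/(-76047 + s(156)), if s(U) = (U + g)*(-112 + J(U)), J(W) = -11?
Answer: -1/96219 ≈ -1.0393e-5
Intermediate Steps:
g = 8
s(U) = -984 - 123*U (s(U) = (U + 8)*(-112 - 11) = (8 + U)*(-123) = -984 - 123*U)
1/(-76047 + s(156)) = 1/(-76047 + (-984 - 123*156)) = 1/(-76047 + (-984 - 19188)) = 1/(-76047 - 20172) = 1/(-96219) = -1/96219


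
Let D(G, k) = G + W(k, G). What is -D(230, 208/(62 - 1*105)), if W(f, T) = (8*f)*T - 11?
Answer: 373303/43 ≈ 8681.5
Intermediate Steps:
W(f, T) = -11 + 8*T*f (W(f, T) = 8*T*f - 11 = -11 + 8*T*f)
D(G, k) = -11 + G + 8*G*k (D(G, k) = G + (-11 + 8*G*k) = -11 + G + 8*G*k)
-D(230, 208/(62 - 1*105)) = -(-11 + 230 + 8*230*(208/(62 - 1*105))) = -(-11 + 230 + 8*230*(208/(62 - 105))) = -(-11 + 230 + 8*230*(208/(-43))) = -(-11 + 230 + 8*230*(208*(-1/43))) = -(-11 + 230 + 8*230*(-208/43)) = -(-11 + 230 - 382720/43) = -1*(-373303/43) = 373303/43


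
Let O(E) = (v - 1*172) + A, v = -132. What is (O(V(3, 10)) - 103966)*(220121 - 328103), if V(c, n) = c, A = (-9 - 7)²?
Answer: 11231639748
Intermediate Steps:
A = 256 (A = (-16)² = 256)
O(E) = -48 (O(E) = (-132 - 1*172) + 256 = (-132 - 172) + 256 = -304 + 256 = -48)
(O(V(3, 10)) - 103966)*(220121 - 328103) = (-48 - 103966)*(220121 - 328103) = -104014*(-107982) = 11231639748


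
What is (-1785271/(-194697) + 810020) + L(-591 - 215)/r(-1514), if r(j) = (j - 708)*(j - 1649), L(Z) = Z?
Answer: 554208482702167732/684183364821 ≈ 8.1003e+5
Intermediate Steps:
r(j) = (-1649 + j)*(-708 + j) (r(j) = (-708 + j)*(-1649 + j) = (-1649 + j)*(-708 + j))
(-1785271/(-194697) + 810020) + L(-591 - 215)/r(-1514) = (-1785271/(-194697) + 810020) + (-591 - 215)/(1167492 + (-1514)**2 - 2357*(-1514)) = (-1785271*(-1/194697) + 810020) - 806/(1167492 + 2292196 + 3568498) = (1785271/194697 + 810020) - 806/7028186 = 157710249211/194697 - 806*1/7028186 = 157710249211/194697 - 403/3514093 = 554208482702167732/684183364821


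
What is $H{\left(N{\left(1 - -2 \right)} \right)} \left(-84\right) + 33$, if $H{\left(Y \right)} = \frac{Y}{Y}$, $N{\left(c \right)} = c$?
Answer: $-51$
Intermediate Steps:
$H{\left(Y \right)} = 1$
$H{\left(N{\left(1 - -2 \right)} \right)} \left(-84\right) + 33 = 1 \left(-84\right) + 33 = -84 + 33 = -51$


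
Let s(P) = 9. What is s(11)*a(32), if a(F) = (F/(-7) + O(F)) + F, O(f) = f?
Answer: 3744/7 ≈ 534.86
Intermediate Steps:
a(F) = 13*F/7 (a(F) = (F/(-7) + F) + F = (F*(-⅐) + F) + F = (-F/7 + F) + F = 6*F/7 + F = 13*F/7)
s(11)*a(32) = 9*((13/7)*32) = 9*(416/7) = 3744/7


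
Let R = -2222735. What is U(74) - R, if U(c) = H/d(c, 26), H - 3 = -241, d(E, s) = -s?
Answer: 28895674/13 ≈ 2.2227e+6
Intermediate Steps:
H = -238 (H = 3 - 241 = -238)
U(c) = 119/13 (U(c) = -238/((-1*26)) = -238/(-26) = -238*(-1/26) = 119/13)
U(74) - R = 119/13 - 1*(-2222735) = 119/13 + 2222735 = 28895674/13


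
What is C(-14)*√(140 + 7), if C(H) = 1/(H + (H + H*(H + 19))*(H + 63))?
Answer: -√3/590 ≈ -0.0029357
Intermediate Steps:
C(H) = 1/(H + (63 + H)*(H + H*(19 + H))) (C(H) = 1/(H + (H + H*(19 + H))*(63 + H)) = 1/(H + (63 + H)*(H + H*(19 + H))))
C(-14)*√(140 + 7) = (1/((-14)*(1261 + (-14)² + 83*(-14))))*√(140 + 7) = (-1/(14*(1261 + 196 - 1162)))*√147 = (-1/14/295)*(7*√3) = (-1/14*1/295)*(7*√3) = -√3/590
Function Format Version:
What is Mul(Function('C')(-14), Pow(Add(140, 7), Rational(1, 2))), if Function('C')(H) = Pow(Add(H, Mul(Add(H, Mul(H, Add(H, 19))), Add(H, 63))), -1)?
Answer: Mul(Rational(-1, 590), Pow(3, Rational(1, 2))) ≈ -0.0029357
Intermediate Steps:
Function('C')(H) = Pow(Add(H, Mul(Add(63, H), Add(H, Mul(H, Add(19, H))))), -1) (Function('C')(H) = Pow(Add(H, Mul(Add(H, Mul(H, Add(19, H))), Add(63, H))), -1) = Pow(Add(H, Mul(Add(63, H), Add(H, Mul(H, Add(19, H))))), -1))
Mul(Function('C')(-14), Pow(Add(140, 7), Rational(1, 2))) = Mul(Mul(Pow(-14, -1), Pow(Add(1261, Pow(-14, 2), Mul(83, -14)), -1)), Pow(Add(140, 7), Rational(1, 2))) = Mul(Mul(Rational(-1, 14), Pow(Add(1261, 196, -1162), -1)), Pow(147, Rational(1, 2))) = Mul(Mul(Rational(-1, 14), Pow(295, -1)), Mul(7, Pow(3, Rational(1, 2)))) = Mul(Mul(Rational(-1, 14), Rational(1, 295)), Mul(7, Pow(3, Rational(1, 2)))) = Mul(Rational(-1, 4130), Mul(7, Pow(3, Rational(1, 2)))) = Mul(Rational(-1, 590), Pow(3, Rational(1, 2)))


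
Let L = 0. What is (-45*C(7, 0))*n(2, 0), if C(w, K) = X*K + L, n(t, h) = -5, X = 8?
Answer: 0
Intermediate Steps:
C(w, K) = 8*K (C(w, K) = 8*K + 0 = 8*K)
(-45*C(7, 0))*n(2, 0) = -360*0*(-5) = -45*0*(-5) = 0*(-5) = 0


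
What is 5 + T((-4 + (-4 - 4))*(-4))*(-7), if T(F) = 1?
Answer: -2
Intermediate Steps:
5 + T((-4 + (-4 - 4))*(-4))*(-7) = 5 + 1*(-7) = 5 - 7 = -2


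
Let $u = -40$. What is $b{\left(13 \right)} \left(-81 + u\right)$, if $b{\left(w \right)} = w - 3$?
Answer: $-1210$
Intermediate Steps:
$b{\left(w \right)} = -3 + w$
$b{\left(13 \right)} \left(-81 + u\right) = \left(-3 + 13\right) \left(-81 - 40\right) = 10 \left(-121\right) = -1210$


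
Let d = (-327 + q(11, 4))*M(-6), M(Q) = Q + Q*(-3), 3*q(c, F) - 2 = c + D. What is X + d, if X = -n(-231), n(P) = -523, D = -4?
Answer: -3365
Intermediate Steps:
q(c, F) = -⅔ + c/3 (q(c, F) = ⅔ + (c - 4)/3 = ⅔ + (-4 + c)/3 = ⅔ + (-4/3 + c/3) = -⅔ + c/3)
M(Q) = -2*Q (M(Q) = Q - 3*Q = -2*Q)
X = 523 (X = -1*(-523) = 523)
d = -3888 (d = (-327 + (-⅔ + (⅓)*11))*(-2*(-6)) = (-327 + (-⅔ + 11/3))*12 = (-327 + 3)*12 = -324*12 = -3888)
X + d = 523 - 3888 = -3365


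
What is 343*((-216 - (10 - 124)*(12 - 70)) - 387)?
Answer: -2474745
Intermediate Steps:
343*((-216 - (10 - 124)*(12 - 70)) - 387) = 343*((-216 - (-114)*(-58)) - 387) = 343*((-216 - 1*6612) - 387) = 343*((-216 - 6612) - 387) = 343*(-6828 - 387) = 343*(-7215) = -2474745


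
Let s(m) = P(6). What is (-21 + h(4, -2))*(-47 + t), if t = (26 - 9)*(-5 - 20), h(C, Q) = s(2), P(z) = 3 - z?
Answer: 11328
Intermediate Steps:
s(m) = -3 (s(m) = 3 - 1*6 = 3 - 6 = -3)
h(C, Q) = -3
t = -425 (t = 17*(-25) = -425)
(-21 + h(4, -2))*(-47 + t) = (-21 - 3)*(-47 - 425) = -24*(-472) = 11328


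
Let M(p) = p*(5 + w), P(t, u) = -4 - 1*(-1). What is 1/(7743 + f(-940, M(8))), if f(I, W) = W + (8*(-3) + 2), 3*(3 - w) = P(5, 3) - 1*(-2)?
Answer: 3/23363 ≈ 0.00012841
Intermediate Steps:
P(t, u) = -3 (P(t, u) = -4 + 1 = -3)
w = 10/3 (w = 3 - (-3 - 1*(-2))/3 = 3 - (-3 + 2)/3 = 3 - 1/3*(-1) = 3 + 1/3 = 10/3 ≈ 3.3333)
M(p) = 25*p/3 (M(p) = p*(5 + 10/3) = p*(25/3) = 25*p/3)
f(I, W) = -22 + W (f(I, W) = W + (-24 + 2) = W - 22 = -22 + W)
1/(7743 + f(-940, M(8))) = 1/(7743 + (-22 + (25/3)*8)) = 1/(7743 + (-22 + 200/3)) = 1/(7743 + 134/3) = 1/(23363/3) = 3/23363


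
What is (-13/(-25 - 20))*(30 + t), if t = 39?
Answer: 299/15 ≈ 19.933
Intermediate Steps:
(-13/(-25 - 20))*(30 + t) = (-13/(-25 - 20))*(30 + 39) = -13/(-45)*69 = -13*(-1/45)*69 = (13/45)*69 = 299/15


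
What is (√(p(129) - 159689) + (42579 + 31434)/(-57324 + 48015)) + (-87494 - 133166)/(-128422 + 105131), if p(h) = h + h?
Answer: 110095719/72271973 + I*√159431 ≈ 1.5234 + 399.29*I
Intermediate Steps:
p(h) = 2*h
(√(p(129) - 159689) + (42579 + 31434)/(-57324 + 48015)) + (-87494 - 133166)/(-128422 + 105131) = (√(2*129 - 159689) + (42579 + 31434)/(-57324 + 48015)) + (-87494 - 133166)/(-128422 + 105131) = (√(258 - 159689) + 74013/(-9309)) - 220660/(-23291) = (√(-159431) + 74013*(-1/9309)) - 220660*(-1/23291) = (I*√159431 - 24671/3103) + 220660/23291 = (-24671/3103 + I*√159431) + 220660/23291 = 110095719/72271973 + I*√159431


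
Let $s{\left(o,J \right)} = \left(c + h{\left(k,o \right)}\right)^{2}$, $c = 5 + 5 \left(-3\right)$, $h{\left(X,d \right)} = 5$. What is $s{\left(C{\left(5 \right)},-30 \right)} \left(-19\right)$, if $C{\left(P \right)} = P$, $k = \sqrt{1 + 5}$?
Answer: $-475$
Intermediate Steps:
$k = \sqrt{6} \approx 2.4495$
$c = -10$ ($c = 5 - 15 = -10$)
$s{\left(o,J \right)} = 25$ ($s{\left(o,J \right)} = \left(-10 + 5\right)^{2} = \left(-5\right)^{2} = 25$)
$s{\left(C{\left(5 \right)},-30 \right)} \left(-19\right) = 25 \left(-19\right) = -475$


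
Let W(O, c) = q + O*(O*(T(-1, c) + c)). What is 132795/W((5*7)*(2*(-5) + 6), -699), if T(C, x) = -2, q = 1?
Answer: -132795/13739599 ≈ -0.0096651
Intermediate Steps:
W(O, c) = 1 + O²*(-2 + c) (W(O, c) = 1 + O*(O*(-2 + c)) = 1 + O²*(-2 + c))
132795/W((5*7)*(2*(-5) + 6), -699) = 132795/(1 - 2*1225*(2*(-5) + 6)² - 699*1225*(2*(-5) + 6)²) = 132795/(1 - 2*1225*(-10 + 6)² - 699*1225*(-10 + 6)²) = 132795/(1 - 2*(35*(-4))² - 699*(35*(-4))²) = 132795/(1 - 2*(-140)² - 699*(-140)²) = 132795/(1 - 2*19600 - 699*19600) = 132795/(1 - 39200 - 13700400) = 132795/(-13739599) = 132795*(-1/13739599) = -132795/13739599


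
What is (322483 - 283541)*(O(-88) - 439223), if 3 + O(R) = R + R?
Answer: -17111192684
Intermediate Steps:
O(R) = -3 + 2*R (O(R) = -3 + (R + R) = -3 + 2*R)
(322483 - 283541)*(O(-88) - 439223) = (322483 - 283541)*((-3 + 2*(-88)) - 439223) = 38942*((-3 - 176) - 439223) = 38942*(-179 - 439223) = 38942*(-439402) = -17111192684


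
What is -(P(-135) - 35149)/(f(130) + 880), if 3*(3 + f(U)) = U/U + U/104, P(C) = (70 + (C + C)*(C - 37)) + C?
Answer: -44904/3511 ≈ -12.790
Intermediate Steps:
P(C) = 70 + C + 2*C*(-37 + C) (P(C) = (70 + (2*C)*(-37 + C)) + C = (70 + 2*C*(-37 + C)) + C = 70 + C + 2*C*(-37 + C))
f(U) = -8/3 + U/312 (f(U) = -3 + (U/U + U/104)/3 = -3 + (1 + U*(1/104))/3 = -3 + (1 + U/104)/3 = -3 + (⅓ + U/312) = -8/3 + U/312)
-(P(-135) - 35149)/(f(130) + 880) = -((70 - 73*(-135) + 2*(-135)²) - 35149)/((-8/3 + (1/312)*130) + 880) = -((70 + 9855 + 2*18225) - 35149)/((-8/3 + 5/12) + 880) = -((70 + 9855 + 36450) - 35149)/(-9/4 + 880) = -(46375 - 35149)/3511/4 = -11226*4/3511 = -1*44904/3511 = -44904/3511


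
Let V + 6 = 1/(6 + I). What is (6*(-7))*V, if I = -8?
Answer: 273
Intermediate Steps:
V = -13/2 (V = -6 + 1/(6 - 8) = -6 + 1/(-2) = -6 - 1/2 = -13/2 ≈ -6.5000)
(6*(-7))*V = (6*(-7))*(-13/2) = -42*(-13/2) = 273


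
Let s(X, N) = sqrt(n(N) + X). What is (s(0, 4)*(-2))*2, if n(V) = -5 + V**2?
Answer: -4*sqrt(11) ≈ -13.266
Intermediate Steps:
s(X, N) = sqrt(-5 + X + N**2) (s(X, N) = sqrt((-5 + N**2) + X) = sqrt(-5 + X + N**2))
(s(0, 4)*(-2))*2 = (sqrt(-5 + 0 + 4**2)*(-2))*2 = (sqrt(-5 + 0 + 16)*(-2))*2 = (sqrt(11)*(-2))*2 = -2*sqrt(11)*2 = -4*sqrt(11)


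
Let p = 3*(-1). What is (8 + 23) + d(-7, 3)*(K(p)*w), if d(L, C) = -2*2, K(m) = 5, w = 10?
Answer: -169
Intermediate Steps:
p = -3
d(L, C) = -4
(8 + 23) + d(-7, 3)*(K(p)*w) = (8 + 23) - 20*10 = 31 - 4*50 = 31 - 200 = -169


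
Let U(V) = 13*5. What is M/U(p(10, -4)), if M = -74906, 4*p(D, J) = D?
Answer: -5762/5 ≈ -1152.4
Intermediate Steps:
p(D, J) = D/4
U(V) = 65
M/U(p(10, -4)) = -74906/65 = -74906*1/65 = -5762/5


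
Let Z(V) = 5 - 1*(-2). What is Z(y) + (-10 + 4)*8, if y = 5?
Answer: -41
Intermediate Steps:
Z(V) = 7 (Z(V) = 5 + 2 = 7)
Z(y) + (-10 + 4)*8 = 7 + (-10 + 4)*8 = 7 - 6*8 = 7 - 48 = -41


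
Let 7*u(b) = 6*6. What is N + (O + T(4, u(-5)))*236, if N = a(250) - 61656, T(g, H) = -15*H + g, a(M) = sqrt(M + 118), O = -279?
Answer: -1013332/7 + 4*sqrt(23) ≈ -1.4474e+5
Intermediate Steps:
a(M) = sqrt(118 + M)
u(b) = 36/7 (u(b) = (6*6)/7 = (1/7)*36 = 36/7)
T(g, H) = g - 15*H
N = -61656 + 4*sqrt(23) (N = sqrt(118 + 250) - 61656 = sqrt(368) - 61656 = 4*sqrt(23) - 61656 = -61656 + 4*sqrt(23) ≈ -61637.)
N + (O + T(4, u(-5)))*236 = (-61656 + 4*sqrt(23)) + (-279 + (4 - 15*36/7))*236 = (-61656 + 4*sqrt(23)) + (-279 + (4 - 540/7))*236 = (-61656 + 4*sqrt(23)) + (-279 - 512/7)*236 = (-61656 + 4*sqrt(23)) - 2465/7*236 = (-61656 + 4*sqrt(23)) - 581740/7 = -1013332/7 + 4*sqrt(23)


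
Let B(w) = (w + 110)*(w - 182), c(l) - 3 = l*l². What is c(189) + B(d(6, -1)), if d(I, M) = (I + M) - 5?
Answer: 6731252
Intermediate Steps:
c(l) = 3 + l³ (c(l) = 3 + l*l² = 3 + l³)
d(I, M) = -5 + I + M
B(w) = (-182 + w)*(110 + w) (B(w) = (110 + w)*(-182 + w) = (-182 + w)*(110 + w))
c(189) + B(d(6, -1)) = (3 + 189³) + (-20020 + (-5 + 6 - 1)² - 72*(-5 + 6 - 1)) = (3 + 6751269) + (-20020 + 0² - 72*0) = 6751272 + (-20020 + 0 + 0) = 6751272 - 20020 = 6731252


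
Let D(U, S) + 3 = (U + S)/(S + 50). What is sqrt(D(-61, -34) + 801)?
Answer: sqrt(12673)/4 ≈ 28.144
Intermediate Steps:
D(U, S) = -3 + (S + U)/(50 + S) (D(U, S) = -3 + (U + S)/(S + 50) = -3 + (S + U)/(50 + S))
sqrt(D(-61, -34) + 801) = sqrt((-150 - 61 - 2*(-34))/(50 - 34) + 801) = sqrt((-150 - 61 + 68)/16 + 801) = sqrt((1/16)*(-143) + 801) = sqrt(-143/16 + 801) = sqrt(12673/16) = sqrt(12673)/4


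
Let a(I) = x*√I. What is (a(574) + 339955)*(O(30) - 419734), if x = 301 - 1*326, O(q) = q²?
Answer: -142384712470 + 10470850*√574 ≈ -1.4213e+11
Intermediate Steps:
x = -25 (x = 301 - 326 = -25)
a(I) = -25*√I
(a(574) + 339955)*(O(30) - 419734) = (-25*√574 + 339955)*(30² - 419734) = (339955 - 25*√574)*(900 - 419734) = (339955 - 25*√574)*(-418834) = -142384712470 + 10470850*√574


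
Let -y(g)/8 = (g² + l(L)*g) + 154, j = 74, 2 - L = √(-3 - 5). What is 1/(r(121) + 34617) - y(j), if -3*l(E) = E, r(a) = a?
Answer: 4652668771/104214 + 1184*I*√2/3 ≈ 44645.0 + 558.14*I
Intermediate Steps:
L = 2 - 2*I*√2 (L = 2 - √(-3 - 5) = 2 - √(-8) = 2 - 2*I*√2 ≈ 2.0 - 2.8284*I)
l(E) = -E/3
y(g) = -1232 - 8*g² - 8*g*(-⅔ + 2*I*√2/3) (y(g) = -8*((g² + (-(2 - 2*I*√2)/3)*g) + 154) = -8*((g² + (-⅔ + 2*I*√2/3)*g) + 154) = -8*((g² + g*(-⅔ + 2*I*√2/3)) + 154) = -8*(154 + g² + g*(-⅔ + 2*I*√2/3)) = -1232 - 8*g² - 8*g*(-⅔ + 2*I*√2/3))
1/(r(121) + 34617) - y(j) = 1/(121 + 34617) - (-1232 - 8*74² + (16/3)*74*(1 - I*√2)) = 1/34738 - (-1232 - 8*5476 + (1184/3 - 1184*I*√2/3)) = 1/34738 - (-1232 - 43808 + (1184/3 - 1184*I*√2/3)) = 1/34738 - (-133936/3 - 1184*I*√2/3) = 1/34738 + (133936/3 + 1184*I*√2/3) = 4652668771/104214 + 1184*I*√2/3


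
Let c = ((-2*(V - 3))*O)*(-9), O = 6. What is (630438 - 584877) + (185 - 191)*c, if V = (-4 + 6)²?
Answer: 44913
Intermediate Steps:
V = 4 (V = 2² = 4)
c = 108 (c = (-2*(4 - 3)*6)*(-9) = (-2*1*6)*(-9) = -2*6*(-9) = -12*(-9) = 108)
(630438 - 584877) + (185 - 191)*c = (630438 - 584877) + (185 - 191)*108 = 45561 - 6*108 = 45561 - 648 = 44913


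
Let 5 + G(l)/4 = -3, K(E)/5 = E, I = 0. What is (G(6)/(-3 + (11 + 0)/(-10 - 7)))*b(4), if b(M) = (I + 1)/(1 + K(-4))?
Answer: -272/589 ≈ -0.46180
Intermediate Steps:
K(E) = 5*E
b(M) = -1/19 (b(M) = (0 + 1)/(1 + 5*(-4)) = 1/(1 - 20) = 1/(-19) = 1*(-1/19) = -1/19)
G(l) = -32 (G(l) = -20 + 4*(-3) = -20 - 12 = -32)
(G(6)/(-3 + (11 + 0)/(-10 - 7)))*b(4) = (-32/(-3 + (11 + 0)/(-10 - 7)))*(-1/19) = (-32/(-3 + 11/(-17)))*(-1/19) = (-32/(-3 + 11*(-1/17)))*(-1/19) = (-32/(-3 - 11/17))*(-1/19) = (-32/(-62/17))*(-1/19) = -17/62*(-32)*(-1/19) = (272/31)*(-1/19) = -272/589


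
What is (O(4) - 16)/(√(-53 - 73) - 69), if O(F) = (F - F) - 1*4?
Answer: 460/1629 + 20*I*√14/1629 ≈ 0.28238 + 0.045938*I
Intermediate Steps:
O(F) = -4 (O(F) = 0 - 4 = -4)
(O(4) - 16)/(√(-53 - 73) - 69) = (-4 - 16)/(√(-53 - 73) - 69) = -20/(√(-126) - 69) = -20/(3*I*√14 - 69) = -20/(-69 + 3*I*√14)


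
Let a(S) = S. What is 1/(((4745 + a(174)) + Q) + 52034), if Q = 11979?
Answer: 1/68932 ≈ 1.4507e-5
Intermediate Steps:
1/(((4745 + a(174)) + Q) + 52034) = 1/(((4745 + 174) + 11979) + 52034) = 1/((4919 + 11979) + 52034) = 1/(16898 + 52034) = 1/68932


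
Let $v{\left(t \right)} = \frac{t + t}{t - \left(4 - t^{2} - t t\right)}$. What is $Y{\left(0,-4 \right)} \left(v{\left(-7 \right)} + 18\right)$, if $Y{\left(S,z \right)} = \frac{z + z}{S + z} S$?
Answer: $0$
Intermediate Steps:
$Y{\left(S,z \right)} = \frac{2 S z}{S + z}$ ($Y{\left(S,z \right)} = \frac{2 z}{S + z} S = \frac{2 S z}{S + z}$)
$v{\left(t \right)} = \frac{2 t}{-4 + t + 2 t^{2}}$ ($v{\left(t \right)} = \frac{2 t}{t + \left(\left(t^{2} + t^{2}\right) - 4\right)} = \frac{2 t}{t + \left(2 t^{2} - 4\right)} = \frac{2 t}{t + \left(-4 + 2 t^{2}\right)} = \frac{2 t}{-4 + t + 2 t^{2}}$)
$Y{\left(0,-4 \right)} \left(v{\left(-7 \right)} + 18\right) = 2 \cdot 0 \left(-4\right) \frac{1}{0 - 4} \left(2 \left(-7\right) \frac{1}{-4 - 7 + 2 \left(-7\right)^{2}} + 18\right) = 2 \cdot 0 \left(-4\right) \frac{1}{-4} \left(2 \left(-7\right) \frac{1}{-4 - 7 + 2 \cdot 49} + 18\right) = 2 \cdot 0 \left(-4\right) \left(- \frac{1}{4}\right) \left(2 \left(-7\right) \frac{1}{-4 - 7 + 98} + 18\right) = 0 \left(2 \left(-7\right) \frac{1}{87} + 18\right) = 0 \left(- \frac{14}{87} + 18\right) = 0 \cdot \frac{1552}{87} = 0$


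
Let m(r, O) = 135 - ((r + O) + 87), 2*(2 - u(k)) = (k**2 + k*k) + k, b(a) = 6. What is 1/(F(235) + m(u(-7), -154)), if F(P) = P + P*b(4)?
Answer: 2/3781 ≈ 0.00052896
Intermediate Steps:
u(k) = 2 - k**2 - k/2 (u(k) = 2 - ((k**2 + k*k) + k)/2 = 2 - ((k**2 + k**2) + k)/2 = 2 - (2*k**2 + k)/2 = 2 - (k + 2*k**2)/2 = 2 + (-k**2 - k/2) = 2 - k**2 - k/2)
m(r, O) = 48 - O - r (m(r, O) = 135 - ((O + r) + 87) = 135 - (87 + O + r) = 135 + (-87 - O - r) = 48 - O - r)
F(P) = 7*P (F(P) = P + P*6 = P + 6*P = 7*P)
1/(F(235) + m(u(-7), -154)) = 1/(7*235 + (48 - 1*(-154) - (2 - 1*(-7)**2 - 1/2*(-7)))) = 1/(1645 + (48 + 154 - (2 - 1*49 + 7/2))) = 1/(1645 + (48 + 154 - (2 - 49 + 7/2))) = 1/(1645 + (48 + 154 - 1*(-87/2))) = 1/(1645 + (48 + 154 + 87/2)) = 1/(1645 + 491/2) = 1/(3781/2) = 2/3781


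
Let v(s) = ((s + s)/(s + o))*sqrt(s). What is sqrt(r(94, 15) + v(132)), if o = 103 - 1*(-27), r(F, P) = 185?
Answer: sqrt(3174785 + 34584*sqrt(33))/131 ≈ 14.021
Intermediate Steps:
o = 130 (o = 103 + 27 = 130)
v(s) = 2*s**(3/2)/(130 + s) (v(s) = ((s + s)/(s + 130))*sqrt(s) = ((2*s)/(130 + s))*sqrt(s) = (2*s/(130 + s))*sqrt(s) = 2*s**(3/2)/(130 + s))
sqrt(r(94, 15) + v(132)) = sqrt(185 + 2*132**(3/2)/(130 + 132)) = sqrt(185 + 2*(264*sqrt(33))/262) = sqrt(185 + 2*(264*sqrt(33))*(1/262)) = sqrt(185 + 264*sqrt(33)/131)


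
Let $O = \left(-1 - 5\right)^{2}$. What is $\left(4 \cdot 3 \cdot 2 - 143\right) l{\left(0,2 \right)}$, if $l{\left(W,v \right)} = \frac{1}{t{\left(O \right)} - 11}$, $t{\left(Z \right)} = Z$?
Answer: $- \frac{119}{25} \approx -4.76$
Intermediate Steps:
$O = 36$ ($O = \left(-6\right)^{2} = 36$)
$l{\left(W,v \right)} = \frac{1}{25}$ ($l{\left(W,v \right)} = \frac{1}{36 - 11} = \frac{1}{25}$)
$\left(4 \cdot 3 \cdot 2 - 143\right) l{\left(0,2 \right)} = \left(4 \cdot 3 \cdot 2 - 143\right) \frac{1}{25} = \left(12 \cdot 2 - 143\right) \frac{1}{25} = \left(24 - 143\right) \frac{1}{25} = \left(-119\right) \frac{1}{25} = - \frac{119}{25}$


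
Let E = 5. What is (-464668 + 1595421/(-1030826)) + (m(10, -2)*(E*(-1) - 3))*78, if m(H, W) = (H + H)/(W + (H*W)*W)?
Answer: -479331996149/1030826 ≈ -4.6500e+5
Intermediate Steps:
m(H, W) = 2*H/(W + H*W²) (m(H, W) = (2*H)/(W + H*W²) = 2*H/(W + H*W²))
(-464668 + 1595421/(-1030826)) + (m(10, -2)*(E*(-1) - 3))*78 = (-464668 + 1595421/(-1030826)) + ((2*10/(-2*(1 + 10*(-2))))*(5*(-1) - 3))*78 = (-464668 + 1595421*(-1/1030826)) + ((2*10*(-½)/(1 - 20))*(-5 - 3))*78 = (-464668 - 1595421/1030826) + ((2*10*(-½)/(-19))*(-8))*78 = -478993451189/1030826 + ((2*10*(-½)*(-1/19))*(-8))*78 = -478993451189/1030826 + ((10/19)*(-8))*78 = -478993451189/1030826 - 80/19*78 = -478993451189/1030826 - 6240/19 = -479331996149/1030826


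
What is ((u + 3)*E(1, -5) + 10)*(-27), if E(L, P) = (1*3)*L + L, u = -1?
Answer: -486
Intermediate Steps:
E(L, P) = 4*L (E(L, P) = 3*L + L = 4*L)
((u + 3)*E(1, -5) + 10)*(-27) = ((-1 + 3)*(4*1) + 10)*(-27) = (2*4 + 10)*(-27) = (8 + 10)*(-27) = 18*(-27) = -486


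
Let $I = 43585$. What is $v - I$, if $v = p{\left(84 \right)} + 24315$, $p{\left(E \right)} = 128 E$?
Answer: $-8518$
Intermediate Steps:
$v = 35067$ ($v = 128 \cdot 84 + 24315 = 10752 + 24315 = 35067$)
$v - I = 35067 - 43585 = -8518$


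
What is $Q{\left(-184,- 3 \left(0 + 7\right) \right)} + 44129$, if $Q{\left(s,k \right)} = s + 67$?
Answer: $44012$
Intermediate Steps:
$Q{\left(s,k \right)} = 67 + s$
$Q{\left(-184,- 3 \left(0 + 7\right) \right)} + 44129 = \left(67 - 184\right) + 44129 = -117 + 44129 = 44012$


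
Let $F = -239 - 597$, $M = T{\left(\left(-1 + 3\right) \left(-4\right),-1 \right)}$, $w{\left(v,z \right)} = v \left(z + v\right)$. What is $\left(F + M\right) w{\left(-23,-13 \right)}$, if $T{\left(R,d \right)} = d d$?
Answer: $-691380$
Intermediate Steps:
$T{\left(R,d \right)} = d^{2}$
$w{\left(v,z \right)} = v \left(v + z\right)$
$M = 1$ ($M = \left(-1\right)^{2} = 1$)
$F = -836$
$\left(F + M\right) w{\left(-23,-13 \right)} = \left(-836 + 1\right) \left(- 23 \left(-23 - 13\right)\right) = - 835 \left(\left(-23\right) \left(-36\right)\right) = \left(-835\right) 828 = -691380$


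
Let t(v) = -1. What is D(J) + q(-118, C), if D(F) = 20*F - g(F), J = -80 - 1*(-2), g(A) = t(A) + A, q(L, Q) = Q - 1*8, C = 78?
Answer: -1411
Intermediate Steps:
q(L, Q) = -8 + Q (q(L, Q) = Q - 8 = -8 + Q)
g(A) = -1 + A
J = -78 (J = -80 + 2 = -78)
D(F) = 1 + 19*F (D(F) = 20*F - (-1 + F) = 20*F + (1 - F) = 1 + 19*F)
D(J) + q(-118, C) = (1 + 19*(-78)) + (-8 + 78) = (1 - 1482) + 70 = -1481 + 70 = -1411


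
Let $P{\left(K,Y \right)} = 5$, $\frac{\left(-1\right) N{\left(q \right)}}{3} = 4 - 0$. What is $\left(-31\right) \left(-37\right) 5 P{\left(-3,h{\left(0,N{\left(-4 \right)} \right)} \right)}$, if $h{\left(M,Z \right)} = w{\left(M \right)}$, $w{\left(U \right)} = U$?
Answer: $28675$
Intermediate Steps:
$N{\left(q \right)} = -12$ ($N{\left(q \right)} = - 3 \left(4 - 0\right) = - 3 \left(4 + 0\right) = \left(-3\right) 4 = -12$)
$h{\left(M,Z \right)} = M$
$\left(-31\right) \left(-37\right) 5 P{\left(-3,h{\left(0,N{\left(-4 \right)} \right)} \right)} = \left(-31\right) \left(-37\right) 5 \cdot 5 = 1147 \cdot 25 = 28675$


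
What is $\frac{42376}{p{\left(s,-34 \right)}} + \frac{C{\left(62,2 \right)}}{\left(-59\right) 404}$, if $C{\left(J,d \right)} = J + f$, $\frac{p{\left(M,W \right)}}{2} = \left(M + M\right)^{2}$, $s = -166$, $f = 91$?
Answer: $\frac{15255403}{82103102} \approx 0.18581$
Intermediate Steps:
$p{\left(M,W \right)} = 8 M^{2}$ ($p{\left(M,W \right)} = 2 \left(M + M\right)^{2} = 2 \left(2 M\right)^{2} = 2 \cdot 4 M^{2} = 8 M^{2}$)
$C{\left(J,d \right)} = 91 + J$ ($C{\left(J,d \right)} = J + 91 = 91 + J$)
$\frac{42376}{p{\left(s,-34 \right)}} + \frac{C{\left(62,2 \right)}}{\left(-59\right) 404} = \frac{42376}{8 \left(-166\right)^{2}} + \frac{91 + 62}{\left(-59\right) 404} = \frac{42376}{8 \cdot 27556} + \frac{153}{-23836} = \frac{42376}{220448} + 153 \left(- \frac{1}{23836}\right) = 42376 \cdot \frac{1}{220448} - \frac{153}{23836} = \frac{5297}{27556} - \frac{153}{23836} = \frac{15255403}{82103102}$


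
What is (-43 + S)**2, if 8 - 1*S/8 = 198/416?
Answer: 199809/676 ≈ 295.58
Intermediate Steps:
S = 1565/26 (S = 64 - 1584/416 = 64 - 8*99/208 = 64 - 99/26 = 1565/26 ≈ 60.192)
(-43 + S)**2 = (-43 + 1565/26)**2 = (447/26)**2 = 199809/676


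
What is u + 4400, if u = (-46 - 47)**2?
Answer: 13049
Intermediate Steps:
u = 8649 (u = (-93)**2 = 8649)
u + 4400 = 8649 + 4400 = 13049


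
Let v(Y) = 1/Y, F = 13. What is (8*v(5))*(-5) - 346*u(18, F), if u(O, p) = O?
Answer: -6236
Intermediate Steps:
v(Y) = 1/Y
(8*v(5))*(-5) - 346*u(18, F) = (8/5)*(-5) - 346*18 = (8*(⅕))*(-5) - 6228 = (8/5)*(-5) - 6228 = -8 - 6228 = -6236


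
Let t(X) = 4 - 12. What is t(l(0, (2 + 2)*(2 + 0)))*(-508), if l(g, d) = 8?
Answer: 4064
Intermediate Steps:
t(X) = -8
t(l(0, (2 + 2)*(2 + 0)))*(-508) = -8*(-508) = 4064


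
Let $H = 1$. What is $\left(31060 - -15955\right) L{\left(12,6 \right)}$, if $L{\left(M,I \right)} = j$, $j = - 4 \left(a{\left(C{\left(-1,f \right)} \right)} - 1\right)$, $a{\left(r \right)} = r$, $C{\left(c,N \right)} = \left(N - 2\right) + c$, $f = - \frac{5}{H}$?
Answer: $1692540$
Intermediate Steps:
$f = -5$ ($f = - \frac{5}{1} = \left(-5\right) 1 = -5$)
$C{\left(c,N \right)} = -2 + N + c$ ($C{\left(c,N \right)} = \left(-2 + N\right) + c = -2 + N + c$)
$j = 36$ ($j = - 4 \left(\left(-2 - 5 - 1\right) - 1\right) = - 4 \left(-8 - 1\right) = \left(-4\right) \left(-9\right) = 36$)
$L{\left(M,I \right)} = 36$
$\left(31060 - -15955\right) L{\left(12,6 \right)} = \left(31060 - -15955\right) 36 = \left(31060 + 15955\right) 36 = 47015 \cdot 36 = 1692540$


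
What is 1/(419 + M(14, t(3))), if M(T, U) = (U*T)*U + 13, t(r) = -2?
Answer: 1/488 ≈ 0.0020492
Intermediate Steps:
M(T, U) = 13 + T*U**2 (M(T, U) = (T*U)*U + 13 = T*U**2 + 13 = 13 + T*U**2)
1/(419 + M(14, t(3))) = 1/(419 + (13 + 14*(-2)**2)) = 1/(419 + (13 + 14*4)) = 1/(419 + (13 + 56)) = 1/(419 + 69) = 1/488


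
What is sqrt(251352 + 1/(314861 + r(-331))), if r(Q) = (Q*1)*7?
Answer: sqrt(1534562901058126)/78136 ≈ 501.35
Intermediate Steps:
r(Q) = 7*Q (r(Q) = Q*7 = 7*Q)
sqrt(251352 + 1/(314861 + r(-331))) = sqrt(251352 + 1/(314861 + 7*(-331))) = sqrt(251352 + 1/(314861 - 2317)) = sqrt(251352 + 1/312544) = sqrt(78558559489/312544) = sqrt(1534562901058126)/78136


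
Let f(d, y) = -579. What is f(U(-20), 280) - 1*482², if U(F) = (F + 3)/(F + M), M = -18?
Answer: -232903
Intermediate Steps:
U(F) = (3 + F)/(-18 + F) (U(F) = (F + 3)/(F - 18) = (3 + F)/(-18 + F))
f(U(-20), 280) - 1*482² = -579 - 1*482² = -579 - 1*232324 = -579 - 232324 = -232903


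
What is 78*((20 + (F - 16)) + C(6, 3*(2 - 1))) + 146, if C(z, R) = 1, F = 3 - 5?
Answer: 380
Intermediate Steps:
F = -2
78*((20 + (F - 16)) + C(6, 3*(2 - 1))) + 146 = 78*((20 + (-2 - 16)) + 1) + 146 = 78*((20 - 18) + 1) + 146 = 78*(2 + 1) + 146 = 78*3 + 146 = 234 + 146 = 380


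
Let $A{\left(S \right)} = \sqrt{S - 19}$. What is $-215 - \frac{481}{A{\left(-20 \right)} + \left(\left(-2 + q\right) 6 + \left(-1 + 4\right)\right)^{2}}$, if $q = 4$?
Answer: $\frac{- 215 \sqrt{39} + 48856 i}{\sqrt{39} - 225 i} \approx -217.14 + 0.05929 i$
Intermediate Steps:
$A{\left(S \right)} = \sqrt{-19 + S}$
$-215 - \frac{481}{A{\left(-20 \right)} + \left(\left(-2 + q\right) 6 + \left(-1 + 4\right)\right)^{2}} = -215 - \frac{481}{\sqrt{-19 - 20} + \left(\left(-2 + 4\right) 6 + \left(-1 + 4\right)\right)^{2}} = -215 - \frac{481}{\sqrt{-39} + \left(2 \cdot 6 + 3\right)^{2}} = -215 - \frac{481}{i \sqrt{39} + \left(12 + 3\right)^{2}} = -215 - \frac{481}{i \sqrt{39} + 15^{2}} = -215 - \frac{481}{i \sqrt{39} + 225} = -215 - \frac{481}{225 + i \sqrt{39}}$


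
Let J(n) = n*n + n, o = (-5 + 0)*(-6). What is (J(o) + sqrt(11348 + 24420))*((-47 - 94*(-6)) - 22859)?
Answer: -20778060 - 44684*sqrt(8942) ≈ -2.5003e+7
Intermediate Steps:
o = 30 (o = -5*(-6) = 30)
J(n) = n + n**2 (J(n) = n**2 + n = n + n**2)
(J(o) + sqrt(11348 + 24420))*((-47 - 94*(-6)) - 22859) = (30*(1 + 30) + sqrt(11348 + 24420))*((-47 - 94*(-6)) - 22859) = (30*31 + sqrt(35768))*((-47 + 564) - 22859) = (930 + 2*sqrt(8942))*(517 - 22859) = (930 + 2*sqrt(8942))*(-22342) = -20778060 - 44684*sqrt(8942)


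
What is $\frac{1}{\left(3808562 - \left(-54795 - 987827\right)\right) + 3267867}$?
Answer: $\frac{1}{8119051} \approx 1.2317 \cdot 10^{-7}$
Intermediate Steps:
$\frac{1}{\left(3808562 - \left(-54795 - 987827\right)\right) + 3267867} = \frac{1}{\left(3808562 - -1042622\right) + 3267867} = \frac{1}{\left(3808562 + 1042622\right) + 3267867} = \frac{1}{4851184 + 3267867} = \frac{1}{8119051}$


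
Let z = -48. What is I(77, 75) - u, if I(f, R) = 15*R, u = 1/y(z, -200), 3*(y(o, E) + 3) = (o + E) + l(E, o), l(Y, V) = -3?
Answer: 292503/260 ≈ 1125.0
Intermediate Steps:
y(o, E) = -4 + E/3 + o/3 (y(o, E) = -3 + ((o + E) - 3)/3 = -3 + ((E + o) - 3)/3 = -3 + (-3 + E + o)/3 = -3 + (-1 + E/3 + o/3) = -4 + E/3 + o/3)
u = -3/260 (u = 1/(-4 + (⅓)*(-200) + (⅓)*(-48)) = 1/(-4 - 200/3 - 16) = 1/(-260/3) = -3/260 ≈ -0.011538)
I(77, 75) - u = 15*75 - 1*(-3/260) = 1125 + 3/260 = 292503/260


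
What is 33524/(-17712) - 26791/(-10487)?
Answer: 30739001/46436436 ≈ 0.66196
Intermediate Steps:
33524/(-17712) - 26791/(-10487) = 33524*(-1/17712) - 26791*(-1/10487) = -8381/4428 + 26791/10487 = 30739001/46436436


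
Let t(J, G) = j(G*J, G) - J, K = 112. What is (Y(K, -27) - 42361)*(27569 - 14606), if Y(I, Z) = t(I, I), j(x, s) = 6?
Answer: -550499721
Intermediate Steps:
t(J, G) = 6 - J
Y(I, Z) = 6 - I
(Y(K, -27) - 42361)*(27569 - 14606) = ((6 - 1*112) - 42361)*(27569 - 14606) = ((6 - 112) - 42361)*12963 = (-106 - 42361)*12963 = -42467*12963 = -550499721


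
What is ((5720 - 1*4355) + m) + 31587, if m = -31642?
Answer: 1310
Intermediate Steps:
((5720 - 1*4355) + m) + 31587 = ((5720 - 1*4355) - 31642) + 31587 = ((5720 - 4355) - 31642) + 31587 = (1365 - 31642) + 31587 = -30277 + 31587 = 1310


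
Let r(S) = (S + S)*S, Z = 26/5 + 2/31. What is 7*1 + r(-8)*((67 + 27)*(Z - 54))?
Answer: -90888643/155 ≈ -5.8638e+5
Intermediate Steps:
Z = 816/155 (Z = 26*(⅕) + 2*(1/31) = 26/5 + 2/31 = 816/155 ≈ 5.2645)
r(S) = 2*S² (r(S) = (2*S)*S = 2*S²)
7*1 + r(-8)*((67 + 27)*(Z - 54)) = 7*1 + (2*(-8)²)*((67 + 27)*(816/155 - 54)) = 7 + (2*64)*(94*(-7554/155)) = 7 + 128*(-710076/155) = 7 - 90889728/155 = -90888643/155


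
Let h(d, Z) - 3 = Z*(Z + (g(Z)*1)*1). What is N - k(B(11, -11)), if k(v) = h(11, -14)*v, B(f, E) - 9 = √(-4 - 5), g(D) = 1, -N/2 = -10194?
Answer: 18723 - 555*I ≈ 18723.0 - 555.0*I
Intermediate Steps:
N = 20388 (N = -2*(-10194) = 20388)
B(f, E) = 9 + 3*I (B(f, E) = 9 + √(-4 - 5) = 9 + √(-9) = 9 + 3*I)
h(d, Z) = 3 + Z*(1 + Z) (h(d, Z) = 3 + Z*(Z + (1*1)*1) = 3 + Z*(Z + 1*1) = 3 + Z*(Z + 1) = 3 + Z*(1 + Z))
k(v) = 185*v (k(v) = (3 - 14 + (-14)²)*v = (3 - 14 + 196)*v = 185*v)
N - k(B(11, -11)) = 20388 - 185*(9 + 3*I) = 20388 - (1665 + 555*I) = 20388 + (-1665 - 555*I) = 18723 - 555*I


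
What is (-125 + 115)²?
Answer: 100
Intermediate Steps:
(-125 + 115)² = (-10)² = 100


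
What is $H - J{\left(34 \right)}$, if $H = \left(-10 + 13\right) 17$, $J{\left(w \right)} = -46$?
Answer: $97$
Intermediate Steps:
$H = 51$ ($H = 3 \cdot 17 = 51$)
$H - J{\left(34 \right)} = 51 - -46 = 51 + 46 = 97$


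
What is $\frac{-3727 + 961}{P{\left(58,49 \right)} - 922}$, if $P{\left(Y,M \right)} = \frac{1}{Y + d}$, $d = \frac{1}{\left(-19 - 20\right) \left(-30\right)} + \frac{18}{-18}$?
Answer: $\frac{92233653}{30743966} \approx 3.0001$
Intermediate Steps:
$d = - \frac{1169}{1170}$ ($d = \frac{1}{-39} \left(- \frac{1}{30}\right) + 18 \left(- \frac{1}{18}\right) = \left(- \frac{1}{39}\right) \left(- \frac{1}{30}\right) - 1 = \frac{1}{1170} - 1 = - \frac{1169}{1170} \approx -0.99915$)
$P{\left(Y,M \right)} = \frac{1}{- \frac{1169}{1170} + Y}$ ($P{\left(Y,M \right)} = \frac{1}{Y - \frac{1169}{1170}} = \frac{1}{- \frac{1169}{1170} + Y}$)
$\frac{-3727 + 961}{P{\left(58,49 \right)} - 922} = \frac{-3727 + 961}{\frac{1170}{-1169 + 1170 \cdot 58} - 922} = - \frac{2766}{\frac{1170}{-1169 + 67860} - 922} = - \frac{2766}{\frac{1170}{66691} - 922} = - \frac{2766}{- \frac{61487932}{66691}} = \left(-2766\right) \left(- \frac{66691}{61487932}\right) = \frac{92233653}{30743966}$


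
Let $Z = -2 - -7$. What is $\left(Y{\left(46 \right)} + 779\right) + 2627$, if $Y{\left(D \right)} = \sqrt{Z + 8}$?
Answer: $3406 + \sqrt{13} \approx 3409.6$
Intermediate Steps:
$Z = 5$ ($Z = -2 + 7 = 5$)
$Y{\left(D \right)} = \sqrt{13}$ ($Y{\left(D \right)} = \sqrt{5 + 8} = \sqrt{13}$)
$\left(Y{\left(46 \right)} + 779\right) + 2627 = \left(\sqrt{13} + 779\right) + 2627 = \left(779 + \sqrt{13}\right) + 2627 = 3406 + \sqrt{13}$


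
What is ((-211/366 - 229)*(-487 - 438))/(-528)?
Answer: -77723125/193248 ≈ -402.19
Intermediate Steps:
((-211/366 - 229)*(-487 - 438))/(-528) = ((-211*1/366 - 229)*(-925))*(-1/528) = ((-211/366 - 229)*(-925))*(-1/528) = -84025/366*(-925)*(-1/528) = (77723125/366)*(-1/528) = -77723125/193248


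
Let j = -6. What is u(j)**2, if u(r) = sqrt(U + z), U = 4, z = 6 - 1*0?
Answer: 10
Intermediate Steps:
z = 6 (z = 6 + 0 = 6)
u(r) = sqrt(10) (u(r) = sqrt(4 + 6) = sqrt(10))
u(j)**2 = (sqrt(10))**2 = 10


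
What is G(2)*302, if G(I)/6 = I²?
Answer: 7248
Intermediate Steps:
G(I) = 6*I²
G(2)*302 = (6*2²)*302 = (6*4)*302 = 24*302 = 7248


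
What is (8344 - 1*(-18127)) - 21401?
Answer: 5070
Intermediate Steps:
(8344 - 1*(-18127)) - 21401 = (8344 + 18127) - 21401 = 26471 - 21401 = 5070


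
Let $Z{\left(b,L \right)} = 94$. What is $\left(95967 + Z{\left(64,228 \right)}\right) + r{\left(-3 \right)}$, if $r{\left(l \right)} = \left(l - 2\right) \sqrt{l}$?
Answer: $96061 - 5 i \sqrt{3} \approx 96061.0 - 8.6602 i$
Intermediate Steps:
$r{\left(l \right)} = \sqrt{l} \left(-2 + l\right)$ ($r{\left(l \right)} = \left(-2 + l\right) \sqrt{l} = \sqrt{l} \left(-2 + l\right)$)
$\left(95967 + Z{\left(64,228 \right)}\right) + r{\left(-3 \right)} = \left(95967 + 94\right) + \sqrt{-3} \left(-2 - 3\right) = 96061 + i \sqrt{3} \left(-5\right) = 96061 - 5 i \sqrt{3}$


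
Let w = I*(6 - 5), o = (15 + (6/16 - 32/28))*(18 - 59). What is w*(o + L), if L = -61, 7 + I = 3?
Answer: 36093/14 ≈ 2578.1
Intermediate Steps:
o = -32677/56 (o = (15 + (6*(1/16) - 32*1/28))*(-41) = (15 + (3/8 - 8/7))*(-41) = (15 - 43/56)*(-41) = (797/56)*(-41) = -32677/56 ≈ -583.52)
I = -4 (I = -7 + 3 = -4)
w = -4 (w = -4*(6 - 5) = -4*1 = -4)
w*(o + L) = -4*(-32677/56 - 61) = -4*(-36093/56) = 36093/14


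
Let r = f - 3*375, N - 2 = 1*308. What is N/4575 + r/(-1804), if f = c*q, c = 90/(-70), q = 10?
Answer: 8070911/11554620 ≈ 0.69850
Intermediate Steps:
c = -9/7 (c = 90*(-1/70) = -9/7 ≈ -1.2857)
N = 310 (N = 2 + 1*308 = 2 + 308 = 310)
f = -90/7 (f = -9/7*10 = -90/7 ≈ -12.857)
r = -7965/7 (r = -90/7 - 3*375 = -90/7 - 1125 = -7965/7 ≈ -1137.9)
N/4575 + r/(-1804) = 310/4575 - 7965/7/(-1804) = 310*(1/4575) - 7965/7*(-1/1804) = 62/915 + 7965/12628 = 8070911/11554620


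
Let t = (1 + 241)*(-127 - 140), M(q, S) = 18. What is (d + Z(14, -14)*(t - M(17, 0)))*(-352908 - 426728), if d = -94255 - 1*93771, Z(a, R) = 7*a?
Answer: 5084756365832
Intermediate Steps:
t = -64614 (t = 242*(-267) = -64614)
d = -188026 (d = -94255 - 93771 = -188026)
(d + Z(14, -14)*(t - M(17, 0)))*(-352908 - 426728) = (-188026 + (7*14)*(-64614 - 1*18))*(-352908 - 426728) = (-188026 + 98*(-64614 - 18))*(-779636) = (-188026 + 98*(-64632))*(-779636) = (-188026 - 6333936)*(-779636) = -6521962*(-779636) = 5084756365832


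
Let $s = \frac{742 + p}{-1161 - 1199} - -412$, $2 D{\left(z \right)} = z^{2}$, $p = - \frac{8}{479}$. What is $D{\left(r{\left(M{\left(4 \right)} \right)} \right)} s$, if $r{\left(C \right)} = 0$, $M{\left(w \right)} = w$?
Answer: $0$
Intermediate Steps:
$p = - \frac{8}{479}$ ($p = \left(-8\right) \frac{1}{479} = - \frac{8}{479} \approx -0.016701$)
$D{\left(z \right)} = \frac{z^{2}}{2}$
$s = \frac{46538587}{113044}$ ($s = \frac{742 - \frac{8}{479}}{-1161 - 1199} - -412 = \frac{355410}{479 \left(-2360\right)} + 412 = \frac{355410}{479} \left(- \frac{1}{2360}\right) + 412 = - \frac{35541}{113044} + 412 = \frac{46538587}{113044} \approx 411.69$)
$D{\left(r{\left(M{\left(4 \right)} \right)} \right)} s = \frac{0^{2}}{2} \cdot \frac{46538587}{113044} = \frac{1}{2} \cdot 0 \cdot \frac{46538587}{113044} = 0 \cdot \frac{46538587}{113044} = 0$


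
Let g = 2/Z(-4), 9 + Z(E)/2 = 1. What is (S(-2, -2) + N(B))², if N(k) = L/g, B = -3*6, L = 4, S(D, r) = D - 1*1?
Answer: 1225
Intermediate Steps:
Z(E) = -16 (Z(E) = -18 + 2*1 = -18 + 2 = -16)
S(D, r) = -1 + D (S(D, r) = D - 1 = -1 + D)
g = -⅛ (g = 2/(-16) = 2*(-1/16) = -⅛ ≈ -0.12500)
B = -18
N(k) = -32 (N(k) = 4/(-⅛) = 4*(-8) = -32)
(S(-2, -2) + N(B))² = ((-1 - 2) - 32)² = (-3 - 32)² = (-35)² = 1225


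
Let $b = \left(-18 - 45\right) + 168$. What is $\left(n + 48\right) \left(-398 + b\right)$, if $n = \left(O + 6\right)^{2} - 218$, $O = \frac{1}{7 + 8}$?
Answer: $\frac{8780917}{225} \approx 39026.0$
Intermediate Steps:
$O = \frac{1}{15} \approx 0.066667$
$b = 105$ ($b = -63 + 168 = 105$)
$n = - \frac{40769}{225}$ ($n = \left(\frac{1}{15} + 6\right)^{2} - 218 = \left(\frac{91}{15}\right)^{2} - 218 = \frac{8281}{225} - 218 = - \frac{40769}{225} \approx -181.2$)
$\left(n + 48\right) \left(-398 + b\right) = \left(- \frac{40769}{225} + 48\right) \left(-398 + 105\right) = \left(- \frac{29969}{225}\right) \left(-293\right) = \frac{8780917}{225}$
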